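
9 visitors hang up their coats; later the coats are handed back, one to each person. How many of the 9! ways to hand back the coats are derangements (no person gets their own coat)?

133496

The number of derangements of 9 is !9 = Σ_{k=0}^{9} (-1)^k·9!/k!
= 9! - 9!/1! + 9!/2! - 9!/3! + 9!/4! - 9!/5! + 9!/6! - 9!/7! + 9!/8! - 9!/9!
= 362880 - 362880 + 181440 - 60480 + 15120 - 3024 + 504 - 72 + 9 - 1
= 133496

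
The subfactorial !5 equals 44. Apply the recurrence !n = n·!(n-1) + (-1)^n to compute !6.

!6 = 6·44 + 1 = 265.

265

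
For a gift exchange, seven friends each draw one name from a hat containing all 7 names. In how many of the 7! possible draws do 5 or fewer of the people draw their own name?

5039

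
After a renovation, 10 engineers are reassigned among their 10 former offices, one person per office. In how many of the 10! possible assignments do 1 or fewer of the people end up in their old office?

2669921

Sum C(10,i)·!(10-i) for i = 0..1:
  i=0: C(10,0)·!10 = 1·1334961 = 1334961
  i=1: C(10,1)·!9 = 10·133496 = 1334960
Total = 2669921.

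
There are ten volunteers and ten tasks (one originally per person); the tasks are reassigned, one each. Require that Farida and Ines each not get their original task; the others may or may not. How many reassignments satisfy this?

Let A_j be the event that the j-th constrained one is fixed. By inclusion-exclusion over the 2 events:
Σ_{j=0}^{2} (-1)^j C(2,j)(10-j)!
= C(2,0)·10! - C(2,1)·9! + C(2,2)·8!
= 3628800 - 725760 + 40320
= 2943360

2943360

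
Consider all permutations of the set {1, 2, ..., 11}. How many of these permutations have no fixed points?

14684570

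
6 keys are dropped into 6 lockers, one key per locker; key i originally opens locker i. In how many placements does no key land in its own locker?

265

!6 = 6! · Σ_{k=0}^{6} (-1)^k/k!
= 6! - 6!/1! + 6!/2! - 6!/3! + 6!/4! - 6!/5! + 6!/6!
= 720 - 720 + 360 - 120 + 30 - 6 + 1
= 265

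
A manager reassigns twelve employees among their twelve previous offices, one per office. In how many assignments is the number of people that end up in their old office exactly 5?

Choose which 5 of the 12 are fixed: C(12,5) = 792.
The remaining 7 must be deranged: !7 = 1854.
Total: 792 × 1854 = 1468368.

1468368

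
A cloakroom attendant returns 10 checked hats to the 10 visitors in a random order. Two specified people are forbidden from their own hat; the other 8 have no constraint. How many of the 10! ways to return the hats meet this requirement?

Let A_j be the event that the j-th constrained one is fixed. By inclusion-exclusion over the 2 events:
Σ_{j=0}^{2} (-1)^j C(2,j)(10-j)!
= C(2,0)·10! - C(2,1)·9! + C(2,2)·8!
= 3628800 - 725760 + 40320
= 2943360

2943360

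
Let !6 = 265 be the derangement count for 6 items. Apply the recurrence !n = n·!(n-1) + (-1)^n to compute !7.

1854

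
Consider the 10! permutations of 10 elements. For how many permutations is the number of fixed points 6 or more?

2176

Sum C(10,i)·!(10-i) for i = 6..10:
  i=6: C(10,6)·!4 = 210·9 = 1890
  i=7: C(10,7)·!3 = 120·2 = 240
  i=8: C(10,8)·!2 = 45·1 = 45
  i=9: C(10,9)·!1 = 10·0 = 0
  i=10: C(10,10)·!0 = 1·1 = 1
Total = 2176.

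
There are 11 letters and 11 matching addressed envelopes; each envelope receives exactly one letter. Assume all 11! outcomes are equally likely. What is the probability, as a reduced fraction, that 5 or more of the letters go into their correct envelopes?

Favorable outcomes: Σ_{i≥5} C(11,i)·!(11-i) = 462·265 + 462·44 + 330·9 + 165·2 + 55·1 + 11·0 + 1·1 = 146114.
Total outcomes: 11! = 39916800.
Probability = 146114/39916800 = 73057/19958400.

73057/19958400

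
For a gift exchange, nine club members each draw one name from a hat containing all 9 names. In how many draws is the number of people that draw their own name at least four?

Sum C(9,i)·!(9-i) for i = 4..9:
  i=4: C(9,4)·!5 = 126·44 = 5544
  i=5: C(9,5)·!4 = 126·9 = 1134
  i=6: C(9,6)·!3 = 84·2 = 168
  i=7: C(9,7)·!2 = 36·1 = 36
  i=8: C(9,8)·!1 = 9·0 = 0
  i=9: C(9,9)·!0 = 1·1 = 1
Total = 6883.

6883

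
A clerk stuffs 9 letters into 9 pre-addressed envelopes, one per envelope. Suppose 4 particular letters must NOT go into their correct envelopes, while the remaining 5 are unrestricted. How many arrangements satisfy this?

Inclusion-exclusion on the 4 forbidden self-matches:
Σ_{j=0}^{4} (-1)^j C(4,j)(9-j)!
= C(4,0)·9! - C(4,1)·8! + C(4,2)·7! - C(4,3)·6! + C(4,4)·5!
= 362880 - 161280 + 30240 - 2880 + 120
= 229080

229080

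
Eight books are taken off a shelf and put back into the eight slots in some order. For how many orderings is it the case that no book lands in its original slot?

14833

By inclusion-exclusion, !8 = Σ (-1)^k · 8!/k! for k=0..8
= 8! - 8!/1! + 8!/2! - 8!/3! + 8!/4! - 8!/5! + 8!/6! - 8!/7! + 8!/8!
= 40320 - 40320 + 20160 - 6720 + 1680 - 336 + 56 - 8 + 1
= 14833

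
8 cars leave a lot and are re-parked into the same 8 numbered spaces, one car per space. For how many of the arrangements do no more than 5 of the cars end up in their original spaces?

40291

# with exactly i fixed is C(8,i)·!(8-i); sum over i=0..5:
  i=0: C(8,0)·!8 = 1·14833 = 14833
  i=1: C(8,1)·!7 = 8·1854 = 14832
  i=2: C(8,2)·!6 = 28·265 = 7420
  i=3: C(8,3)·!5 = 56·44 = 2464
  i=4: C(8,4)·!4 = 70·9 = 630
  i=5: C(8,5)·!3 = 56·2 = 112
Total = 40291.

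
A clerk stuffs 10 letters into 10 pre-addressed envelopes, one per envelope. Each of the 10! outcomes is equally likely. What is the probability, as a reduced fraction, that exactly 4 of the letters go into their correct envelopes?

Favorable outcomes: C(10,4)·!6 = 210·265 = 55650.
Total outcomes: 10! = 3628800.
Probability = 55650/3628800 = 53/3456.

53/3456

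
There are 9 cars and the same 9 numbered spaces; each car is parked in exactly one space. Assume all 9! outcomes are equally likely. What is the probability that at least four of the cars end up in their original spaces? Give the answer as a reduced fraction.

6883/362880

Favorable outcomes: Σ_{i≥4} C(9,i)·!(9-i) = 126·44 + 126·9 + 84·2 + 36·1 + 9·0 + 1·1 = 6883.
Total outcomes: 9! = 362880.
Probability = 6883/362880 = 6883/362880.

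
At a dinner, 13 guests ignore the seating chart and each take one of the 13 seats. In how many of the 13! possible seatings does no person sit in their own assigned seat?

2290792932

!13 = 13! · Σ_{k=0}^{13} (-1)^k/k!
= 13! - 13!/1! + 13!/2! - 13!/3! + 13!/4! - 13!/5! + 13!/6! - 13!/7! + 13!/8! - 13!/9! + 13!/10! - 13!/11! + 13!/12! - 13!/13!
= 6227020800 - 6227020800 + 3113510400 - 1037836800 + 259459200 - 51891840 + 8648640 - 1235520 + 154440 - 17160 + 1716 - 156 + 13 - 1
= 2290792932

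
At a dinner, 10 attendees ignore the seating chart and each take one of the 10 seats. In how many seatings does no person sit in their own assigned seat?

1334961

By inclusion-exclusion, !10 = Σ (-1)^k · 10!/k! for k=0..10
= 10! - 10!/1! + 10!/2! - 10!/3! + 10!/4! - 10!/5! + 10!/6! - 10!/7! + 10!/8! - 10!/9! + 10!/10!
= 3628800 - 3628800 + 1814400 - 604800 + 151200 - 30240 + 5040 - 720 + 90 - 10 + 1
= 1334961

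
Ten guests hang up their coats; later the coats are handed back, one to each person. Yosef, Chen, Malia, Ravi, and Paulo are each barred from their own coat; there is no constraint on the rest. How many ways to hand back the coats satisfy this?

2170680

Let A_j be the event that the j-th constrained one is fixed. By inclusion-exclusion over the 5 events:
Σ_{j=0}^{5} (-1)^j C(5,j)(10-j)!
= C(5,0)·10! - C(5,1)·9! + C(5,2)·8! - C(5,3)·7! + C(5,4)·6! - C(5,5)·5!
= 3628800 - 1814400 + 403200 - 50400 + 3600 - 120
= 2170680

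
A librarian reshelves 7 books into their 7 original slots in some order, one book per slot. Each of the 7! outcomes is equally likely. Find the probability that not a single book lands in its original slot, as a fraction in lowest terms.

103/280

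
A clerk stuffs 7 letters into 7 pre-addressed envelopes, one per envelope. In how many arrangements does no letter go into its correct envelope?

Use !n = (n-1)(!(n-1) + !(n-2)).
!7 = 6·(265 + 44) = 6·309 = 1854

1854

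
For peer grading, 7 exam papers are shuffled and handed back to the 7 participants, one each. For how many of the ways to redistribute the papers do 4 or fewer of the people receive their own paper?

5018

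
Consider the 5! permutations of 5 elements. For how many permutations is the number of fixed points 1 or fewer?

Sum C(5,i)·!(5-i) for i = 0..1:
  i=0: C(5,0)·!5 = 1·44 = 44
  i=1: C(5,1)·!4 = 5·9 = 45
Total = 89.

89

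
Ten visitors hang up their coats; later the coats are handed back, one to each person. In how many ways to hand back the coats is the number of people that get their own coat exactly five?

11088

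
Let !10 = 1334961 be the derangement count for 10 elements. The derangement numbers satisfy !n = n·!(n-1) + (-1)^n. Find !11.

!11 = 11·1334961 - 1 = 14684570.

14684570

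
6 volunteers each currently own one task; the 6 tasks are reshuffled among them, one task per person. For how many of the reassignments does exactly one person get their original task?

Choose which one of the 6 is fixed: C(6,1) = 6.
The remaining 5 must be deranged: !5 = 44.
Total: 6 × 44 = 264.

264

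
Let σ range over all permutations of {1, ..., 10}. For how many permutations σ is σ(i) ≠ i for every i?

1334961

Recurrence: !10 = 10·!9 + (-1)^10.
!10 = 10·133496 + 1 = 1334961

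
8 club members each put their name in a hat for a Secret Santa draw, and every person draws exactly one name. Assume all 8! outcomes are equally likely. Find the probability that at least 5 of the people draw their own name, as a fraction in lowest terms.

47/13440

Favorable outcomes: Σ_{i≥5} C(8,i)·!(8-i) = 56·2 + 28·1 + 8·0 + 1·1 = 141.
Total outcomes: 8! = 40320.
Probability = 141/40320 = 47/13440.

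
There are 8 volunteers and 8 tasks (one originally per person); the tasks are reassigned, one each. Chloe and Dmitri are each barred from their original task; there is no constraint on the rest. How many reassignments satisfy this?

30960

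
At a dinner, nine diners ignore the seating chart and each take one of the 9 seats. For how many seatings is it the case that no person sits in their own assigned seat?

Use !n = n·!(n-1) + (-1)^n.
!9 = 9·14833 - 1 = 133496

133496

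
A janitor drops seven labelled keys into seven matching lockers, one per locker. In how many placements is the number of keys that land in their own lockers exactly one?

1855

Choose which one of the 7 is fixed: C(7,1) = 7.
The other 6 form a derangement: !6 = 265.
Total: 7 × 265 = 1855.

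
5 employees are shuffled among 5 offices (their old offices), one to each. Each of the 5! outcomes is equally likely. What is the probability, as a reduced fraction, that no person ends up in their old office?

Favorable outcomes: !5 = 44.
Total outcomes: 5! = 120.
Probability = 44/120 = 11/30.

11/30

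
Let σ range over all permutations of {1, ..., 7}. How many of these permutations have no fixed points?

Use !n = n·!(n-1) + (-1)^n.
!7 = 7·265 - 1 = 1854

1854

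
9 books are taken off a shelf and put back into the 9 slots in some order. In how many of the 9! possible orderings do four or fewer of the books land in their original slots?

361541

Sum C(9,i)·!(9-i) for i = 0..4:
  i=0: C(9,0)·!9 = 1·133496 = 133496
  i=1: C(9,1)·!8 = 9·14833 = 133497
  i=2: C(9,2)·!7 = 36·1854 = 66744
  i=3: C(9,3)·!6 = 84·265 = 22260
  i=4: C(9,4)·!5 = 126·44 = 5544
Total = 361541.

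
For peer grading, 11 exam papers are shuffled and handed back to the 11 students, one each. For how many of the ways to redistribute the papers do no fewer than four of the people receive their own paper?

# with exactly i fixed is C(11,i)·!(11-i); sum over i=4..11:
  i=4: C(11,4)·!7 = 330·1854 = 611820
  i=5: C(11,5)·!6 = 462·265 = 122430
  i=6: C(11,6)·!5 = 462·44 = 20328
  i=7: C(11,7)·!4 = 330·9 = 2970
  i=8: C(11,8)·!3 = 165·2 = 330
  i=9: C(11,9)·!2 = 55·1 = 55
  i=10: C(11,10)·!1 = 11·0 = 0
  i=11: C(11,11)·!0 = 1·1 = 1
Total = 757934.

757934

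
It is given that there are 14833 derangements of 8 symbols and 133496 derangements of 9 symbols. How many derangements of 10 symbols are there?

1334961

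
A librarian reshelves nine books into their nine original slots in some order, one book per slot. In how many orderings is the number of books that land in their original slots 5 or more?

1339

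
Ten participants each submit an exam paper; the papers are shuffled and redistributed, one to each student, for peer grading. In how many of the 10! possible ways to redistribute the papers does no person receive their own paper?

1334961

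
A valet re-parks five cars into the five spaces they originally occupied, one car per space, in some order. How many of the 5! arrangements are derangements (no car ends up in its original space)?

The number of derangements of 5 is !5 = Σ_{k=0}^{5} (-1)^k·5!/k!
= 5! - 5!/1! + 5!/2! - 5!/3! + 5!/4! - 5!/5!
= 120 - 120 + 60 - 20 + 5 - 1
= 44

44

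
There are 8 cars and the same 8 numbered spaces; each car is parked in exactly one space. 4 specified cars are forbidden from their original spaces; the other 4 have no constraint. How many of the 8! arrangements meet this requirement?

24024

Let A_j be the event that the j-th constrained one is fixed. By inclusion-exclusion over the 4 events:
Σ_{j=0}^{4} (-1)^j C(4,j)(8-j)!
= C(4,0)·8! - C(4,1)·7! + C(4,2)·6! - C(4,3)·5! + C(4,4)·4!
= 40320 - 20160 + 4320 - 480 + 24
= 24024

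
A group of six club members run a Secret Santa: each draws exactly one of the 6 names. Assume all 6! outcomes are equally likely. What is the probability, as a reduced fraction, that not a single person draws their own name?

53/144

Favorable outcomes: !6 = 265.
Total outcomes: 6! = 720.
Probability = 265/720 = 53/144.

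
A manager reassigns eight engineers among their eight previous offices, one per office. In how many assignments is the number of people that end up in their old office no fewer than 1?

25487

Sum C(8,i)·!(8-i) for i = 1..8:
  i=1: C(8,1)·!7 = 8·1854 = 14832
  i=2: C(8,2)·!6 = 28·265 = 7420
  i=3: C(8,3)·!5 = 56·44 = 2464
  i=4: C(8,4)·!4 = 70·9 = 630
  i=5: C(8,5)·!3 = 56·2 = 112
  i=6: C(8,6)·!2 = 28·1 = 28
  i=7: C(8,7)·!1 = 8·0 = 0
  i=8: C(8,8)·!0 = 1·1 = 1
Total = 25487.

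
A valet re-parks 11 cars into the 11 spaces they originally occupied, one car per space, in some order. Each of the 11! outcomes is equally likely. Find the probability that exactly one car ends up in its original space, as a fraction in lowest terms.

Favorable outcomes: C(11,1)·!10 = 11·1334961 = 14684571.
Total outcomes: 11! = 39916800.
Probability = 14684571/39916800 = 16481/44800.

16481/44800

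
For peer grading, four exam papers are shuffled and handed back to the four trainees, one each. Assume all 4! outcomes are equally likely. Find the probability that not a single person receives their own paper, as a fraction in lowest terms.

3/8

Favorable outcomes: !4 = 9.
Total outcomes: 4! = 24.
Probability = 9/24 = 3/8.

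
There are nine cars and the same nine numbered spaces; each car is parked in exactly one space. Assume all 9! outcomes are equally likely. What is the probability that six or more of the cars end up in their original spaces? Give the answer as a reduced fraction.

41/72576

Favorable outcomes: Σ_{i≥6} C(9,i)·!(9-i) = 84·2 + 36·1 + 9·0 + 1·1 = 205.
Total outcomes: 9! = 362880.
Probability = 205/362880 = 41/72576.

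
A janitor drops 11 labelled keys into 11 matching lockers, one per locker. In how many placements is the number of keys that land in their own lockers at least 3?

# with exactly i fixed is C(11,i)·!(11-i); sum over i=3..11:
  i=3: C(11,3)·!8 = 165·14833 = 2447445
  i=4: C(11,4)·!7 = 330·1854 = 611820
  i=5: C(11,5)·!6 = 462·265 = 122430
  i=6: C(11,6)·!5 = 462·44 = 20328
  i=7: C(11,7)·!4 = 330·9 = 2970
  i=8: C(11,8)·!3 = 165·2 = 330
  i=9: C(11,9)·!2 = 55·1 = 55
  i=10: C(11,10)·!1 = 11·0 = 0
  i=11: C(11,11)·!0 = 1·1 = 1
Total = 3205379.

3205379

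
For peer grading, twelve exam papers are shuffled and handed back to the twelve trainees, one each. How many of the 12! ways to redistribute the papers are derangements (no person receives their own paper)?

!12 = 12! · Σ_{k=0}^{12} (-1)^k/k!
= 12! - 12!/1! + 12!/2! - 12!/3! + 12!/4! - 12!/5! + 12!/6! - 12!/7! + 12!/8! - 12!/9! + 12!/10! - 12!/11! + 12!/12!
= 479001600 - 479001600 + 239500800 - 79833600 + 19958400 - 3991680 + 665280 - 95040 + 11880 - 1320 + 132 - 12 + 1
= 176214841

176214841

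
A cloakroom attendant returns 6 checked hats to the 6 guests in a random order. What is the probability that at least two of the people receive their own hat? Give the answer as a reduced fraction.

191/720

Favorable outcomes: Σ_{i≥2} C(6,i)·!(6-i) = 15·9 + 20·2 + 15·1 + 6·0 + 1·1 = 191.
Total outcomes: 6! = 720.
Probability = 191/720 = 191/720.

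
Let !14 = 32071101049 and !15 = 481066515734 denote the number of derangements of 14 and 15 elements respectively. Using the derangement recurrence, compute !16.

!16 = (16-1)·(!15 + !14) = 15·(481066515734 + 32071101049) = 15·513137616783 = 7697064251745.

7697064251745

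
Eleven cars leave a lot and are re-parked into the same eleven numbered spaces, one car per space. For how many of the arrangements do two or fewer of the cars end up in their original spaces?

36711421

# with exactly i fixed is C(11,i)·!(11-i); sum over i=0..2:
  i=0: C(11,0)·!11 = 1·14684570 = 14684570
  i=1: C(11,1)·!10 = 11·1334961 = 14684571
  i=2: C(11,2)·!9 = 55·133496 = 7342280
Total = 36711421.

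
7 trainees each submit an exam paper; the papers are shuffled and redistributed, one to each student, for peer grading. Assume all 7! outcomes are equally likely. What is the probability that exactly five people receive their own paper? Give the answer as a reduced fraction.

Favorable outcomes: C(7,5)·!2 = 21·1 = 21.
Total outcomes: 7! = 5040.
Probability = 21/5040 = 1/240.

1/240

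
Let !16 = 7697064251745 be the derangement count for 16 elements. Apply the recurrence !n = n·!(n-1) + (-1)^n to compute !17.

!17 = 17·7697064251745 - 1 = 130850092279664.

130850092279664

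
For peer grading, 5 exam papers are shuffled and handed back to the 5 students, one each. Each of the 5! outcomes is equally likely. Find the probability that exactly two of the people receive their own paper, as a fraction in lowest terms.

Favorable outcomes: C(5,2)·!3 = 10·2 = 20.
Total outcomes: 5! = 120.
Probability = 20/120 = 1/6.

1/6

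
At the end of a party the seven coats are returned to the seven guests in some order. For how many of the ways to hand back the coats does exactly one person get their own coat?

Choose which one of the 7 is fixed: C(7,1) = 7.
The remaining 6 must be deranged: !6 = 265.
Total: 7 × 265 = 1855.

1855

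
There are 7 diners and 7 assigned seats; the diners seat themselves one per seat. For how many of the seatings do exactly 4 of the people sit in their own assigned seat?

70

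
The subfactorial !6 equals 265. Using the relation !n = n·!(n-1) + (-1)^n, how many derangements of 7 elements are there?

!7 = 7·265 - 1 = 1854.

1854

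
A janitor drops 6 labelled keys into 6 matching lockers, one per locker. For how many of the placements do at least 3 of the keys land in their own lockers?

56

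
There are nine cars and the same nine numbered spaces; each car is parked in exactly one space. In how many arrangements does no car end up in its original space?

133496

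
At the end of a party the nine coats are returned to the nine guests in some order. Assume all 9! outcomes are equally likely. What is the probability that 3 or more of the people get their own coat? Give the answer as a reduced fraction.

Favorable outcomes: Σ_{i≥3} C(9,i)·!(9-i) = 84·265 + 126·44 + 126·9 + 84·2 + 36·1 + 9·0 + 1·1 = 29143.
Total outcomes: 9! = 362880.
Probability = 29143/362880 = 29143/362880.

29143/362880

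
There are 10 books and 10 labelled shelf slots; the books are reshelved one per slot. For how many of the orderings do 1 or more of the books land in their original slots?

# with exactly i fixed is C(10,i)·!(10-i); sum over i=1..10:
  i=1: C(10,1)·!9 = 10·133496 = 1334960
  i=2: C(10,2)·!8 = 45·14833 = 667485
  i=3: C(10,3)·!7 = 120·1854 = 222480
  i=4: C(10,4)·!6 = 210·265 = 55650
  i=5: C(10,5)·!5 = 252·44 = 11088
  i=6: C(10,6)·!4 = 210·9 = 1890
  i=7: C(10,7)·!3 = 120·2 = 240
  i=8: C(10,8)·!2 = 45·1 = 45
  i=9: C(10,9)·!1 = 10·0 = 0
  i=10: C(10,10)·!0 = 1·1 = 1
Total = 2293839.

2293839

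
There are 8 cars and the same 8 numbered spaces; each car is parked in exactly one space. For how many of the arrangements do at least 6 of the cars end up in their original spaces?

29

# with exactly i fixed is C(8,i)·!(8-i); sum over i=6..8:
  i=6: C(8,6)·!2 = 28·1 = 28
  i=7: C(8,7)·!1 = 8·0 = 0
  i=8: C(8,8)·!0 = 1·1 = 1
Total = 29.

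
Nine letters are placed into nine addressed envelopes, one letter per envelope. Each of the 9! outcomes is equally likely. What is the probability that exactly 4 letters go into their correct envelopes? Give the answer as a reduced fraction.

Favorable outcomes: C(9,4)·!5 = 126·44 = 5544.
Total outcomes: 9! = 362880.
Probability = 5544/362880 = 11/720.

11/720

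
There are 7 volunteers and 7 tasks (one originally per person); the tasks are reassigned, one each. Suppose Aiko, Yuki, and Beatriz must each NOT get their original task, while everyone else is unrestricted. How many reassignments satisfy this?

3216

Let A_j be the event that the j-th constrained one is fixed. By inclusion-exclusion over the 3 events:
Σ_{j=0}^{3} (-1)^j C(3,j)(7-j)!
= C(3,0)·7! - C(3,1)·6! + C(3,2)·5! - C(3,3)·4!
= 5040 - 2160 + 360 - 24
= 3216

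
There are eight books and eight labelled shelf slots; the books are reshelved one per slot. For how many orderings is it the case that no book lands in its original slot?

14833

!8 = 8! · Σ_{k=0}^{8} (-1)^k/k!
= 8! - 8!/1! + 8!/2! - 8!/3! + 8!/4! - 8!/5! + 8!/6! - 8!/7! + 8!/8!
= 40320 - 40320 + 20160 - 6720 + 1680 - 336 + 56 - 8 + 1
= 14833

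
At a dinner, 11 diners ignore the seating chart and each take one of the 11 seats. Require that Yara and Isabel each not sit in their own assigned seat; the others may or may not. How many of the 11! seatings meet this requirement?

33022080

Let A_j be the event that the j-th constrained one is fixed. By inclusion-exclusion over the 2 events:
Σ_{j=0}^{2} (-1)^j C(2,j)(11-j)!
= C(2,0)·11! - C(2,1)·10! + C(2,2)·9!
= 39916800 - 7257600 + 362880
= 33022080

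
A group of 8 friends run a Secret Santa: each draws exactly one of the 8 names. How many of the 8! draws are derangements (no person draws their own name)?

By inclusion-exclusion, !8 = Σ (-1)^k · 8!/k! for k=0..8
= 8! - 8!/1! + 8!/2! - 8!/3! + 8!/4! - 8!/5! + 8!/6! - 8!/7! + 8!/8!
= 40320 - 40320 + 20160 - 6720 + 1680 - 336 + 56 - 8 + 1
= 14833

14833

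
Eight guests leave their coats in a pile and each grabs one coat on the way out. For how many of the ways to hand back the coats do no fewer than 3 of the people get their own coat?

3235

# with exactly i fixed is C(8,i)·!(8-i); sum over i=3..8:
  i=3: C(8,3)·!5 = 56·44 = 2464
  i=4: C(8,4)·!4 = 70·9 = 630
  i=5: C(8,5)·!3 = 56·2 = 112
  i=6: C(8,6)·!2 = 28·1 = 28
  i=7: C(8,7)·!1 = 8·0 = 0
  i=8: C(8,8)·!0 = 1·1 = 1
Total = 3235.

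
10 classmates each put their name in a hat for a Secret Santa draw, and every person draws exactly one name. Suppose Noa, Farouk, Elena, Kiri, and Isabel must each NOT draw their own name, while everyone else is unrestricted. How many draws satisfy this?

Let A_j be the event that the j-th constrained one is fixed. By inclusion-exclusion over the 5 events:
Σ_{j=0}^{5} (-1)^j C(5,j)(10-j)!
= C(5,0)·10! - C(5,1)·9! + C(5,2)·8! - C(5,3)·7! + C(5,4)·6! - C(5,5)·5!
= 3628800 - 1814400 + 403200 - 50400 + 3600 - 120
= 2170680

2170680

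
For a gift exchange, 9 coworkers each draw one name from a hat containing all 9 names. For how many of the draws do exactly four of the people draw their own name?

Choose which 4 of the 9 are fixed: C(9,4) = 126.
The other 5 form a derangement: !5 = 44.
Total: 126 × 44 = 5544.

5544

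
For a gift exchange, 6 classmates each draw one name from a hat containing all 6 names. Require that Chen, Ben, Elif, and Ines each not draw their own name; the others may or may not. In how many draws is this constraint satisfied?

362

Inclusion-exclusion on the 4 forbidden self-matches:
Σ_{j=0}^{4} (-1)^j C(4,j)(6-j)!
= C(4,0)·6! - C(4,1)·5! + C(4,2)·4! - C(4,3)·3! + C(4,4)·2!
= 720 - 480 + 144 - 24 + 2
= 362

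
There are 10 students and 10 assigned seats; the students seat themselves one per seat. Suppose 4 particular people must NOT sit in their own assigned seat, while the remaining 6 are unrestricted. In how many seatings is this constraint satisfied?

2399760

Let A_j be the event that the j-th constrained one is fixed. By inclusion-exclusion over the 4 events:
Σ_{j=0}^{4} (-1)^j C(4,j)(10-j)!
= C(4,0)·10! - C(4,1)·9! + C(4,2)·8! - C(4,3)·7! + C(4,4)·6!
= 3628800 - 1451520 + 241920 - 20160 + 720
= 2399760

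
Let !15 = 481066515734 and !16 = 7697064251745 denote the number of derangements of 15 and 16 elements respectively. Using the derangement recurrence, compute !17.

130850092279664

!17 = (17-1)·(!16 + !15) = 16·(7697064251745 + 481066515734) = 16·8178130767479 = 130850092279664.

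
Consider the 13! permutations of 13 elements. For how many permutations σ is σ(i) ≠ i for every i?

2290792932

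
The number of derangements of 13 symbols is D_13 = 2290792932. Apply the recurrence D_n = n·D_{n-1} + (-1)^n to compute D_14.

D_14 = 14·2290792932 + 1 = 32071101049.

32071101049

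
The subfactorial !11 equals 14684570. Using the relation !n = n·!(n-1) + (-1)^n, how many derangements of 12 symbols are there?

176214841

!12 = 12·14684570 + 1 = 176214841.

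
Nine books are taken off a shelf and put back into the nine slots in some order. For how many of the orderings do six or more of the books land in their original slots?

205

Sum C(9,i)·!(9-i) for i = 6..9:
  i=6: C(9,6)·!3 = 84·2 = 168
  i=7: C(9,7)·!2 = 36·1 = 36
  i=8: C(9,8)·!1 = 9·0 = 0
  i=9: C(9,9)·!0 = 1·1 = 1
Total = 205.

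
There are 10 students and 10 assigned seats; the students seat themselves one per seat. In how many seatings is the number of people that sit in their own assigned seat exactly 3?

222480

Pick the 3 fixed positions: C(10,3) = 120 ways.
The other 7 form a derangement: !7 = 1854.
Total: 120 × 1854 = 222480.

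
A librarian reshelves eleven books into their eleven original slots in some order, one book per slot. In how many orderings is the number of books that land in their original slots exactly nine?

55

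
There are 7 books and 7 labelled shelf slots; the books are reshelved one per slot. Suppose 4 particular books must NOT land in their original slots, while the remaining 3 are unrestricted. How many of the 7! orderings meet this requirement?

2790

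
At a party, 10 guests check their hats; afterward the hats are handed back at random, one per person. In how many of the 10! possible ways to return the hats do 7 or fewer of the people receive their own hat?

3628754

Sum C(10,i)·!(10-i) for i = 0..7:
  i=0: C(10,0)·!10 = 1·1334961 = 1334961
  i=1: C(10,1)·!9 = 10·133496 = 1334960
  i=2: C(10,2)·!8 = 45·14833 = 667485
  i=3: C(10,3)·!7 = 120·1854 = 222480
  i=4: C(10,4)·!6 = 210·265 = 55650
  i=5: C(10,5)·!5 = 252·44 = 11088
  i=6: C(10,6)·!4 = 210·9 = 1890
  i=7: C(10,7)·!3 = 120·2 = 240
Total = 3628754.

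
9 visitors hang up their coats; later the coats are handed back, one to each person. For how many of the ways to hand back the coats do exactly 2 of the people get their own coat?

66744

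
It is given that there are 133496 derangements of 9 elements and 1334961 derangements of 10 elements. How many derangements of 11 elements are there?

D_11 = (11-1)·(D_10 + D_9) = 10·(1334961 + 133496) = 10·1468457 = 14684570.

14684570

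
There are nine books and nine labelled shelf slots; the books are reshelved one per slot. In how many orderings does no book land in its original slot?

Use !n = n·!(n-1) + (-1)^n.
!9 = 9·14833 - 1 = 133496

133496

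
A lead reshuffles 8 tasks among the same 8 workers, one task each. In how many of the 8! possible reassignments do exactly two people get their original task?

Choose which 2 of the 8 are fixed: C(8,2) = 28.
The remaining 6 must be deranged: !6 = 265.
Total: 28 × 265 = 7420.

7420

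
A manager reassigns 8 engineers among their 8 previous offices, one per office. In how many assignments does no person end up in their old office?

14833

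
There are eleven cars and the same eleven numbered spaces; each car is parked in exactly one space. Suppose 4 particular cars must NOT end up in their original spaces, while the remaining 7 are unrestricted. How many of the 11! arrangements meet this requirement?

27422640

Let A_j be the event that the j-th constrained one is fixed. By inclusion-exclusion over the 4 events:
Σ_{j=0}^{4} (-1)^j C(4,j)(11-j)!
= C(4,0)·11! - C(4,1)·10! + C(4,2)·9! - C(4,3)·8! + C(4,4)·7!
= 39916800 - 14515200 + 2177280 - 161280 + 5040
= 27422640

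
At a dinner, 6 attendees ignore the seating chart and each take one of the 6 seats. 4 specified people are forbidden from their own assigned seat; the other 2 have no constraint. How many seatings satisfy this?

362

Let A_j be the event that the j-th constrained one is fixed. By inclusion-exclusion over the 4 events:
Σ_{j=0}^{4} (-1)^j C(4,j)(6-j)!
= C(4,0)·6! - C(4,1)·5! + C(4,2)·4! - C(4,3)·3! + C(4,4)·2!
= 720 - 480 + 144 - 24 + 2
= 362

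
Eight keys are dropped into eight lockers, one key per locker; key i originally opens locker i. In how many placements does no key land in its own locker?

14833

Use !n = (n-1)(!(n-1) + !(n-2)).
!8 = 7·(1854 + 265) = 7·2119 = 14833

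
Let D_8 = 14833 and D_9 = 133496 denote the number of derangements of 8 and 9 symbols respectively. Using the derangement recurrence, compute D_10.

1334961

D_10 = (10-1)·(D_9 + D_8) = 9·(133496 + 14833) = 9·148329 = 1334961.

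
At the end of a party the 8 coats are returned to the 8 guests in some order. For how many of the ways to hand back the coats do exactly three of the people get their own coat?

Choose which 3 of the 8 are fixed: C(8,3) = 56.
The other 5 form a derangement: !5 = 44.
Total: 56 × 44 = 2464.

2464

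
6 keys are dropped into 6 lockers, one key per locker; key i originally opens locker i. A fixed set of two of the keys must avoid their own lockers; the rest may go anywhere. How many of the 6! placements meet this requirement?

504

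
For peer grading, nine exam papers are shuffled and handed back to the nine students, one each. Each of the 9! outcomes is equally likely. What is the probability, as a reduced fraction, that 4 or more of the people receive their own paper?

Favorable outcomes: Σ_{i≥4} C(9,i)·!(9-i) = 126·44 + 126·9 + 84·2 + 36·1 + 9·0 + 1·1 = 6883.
Total outcomes: 9! = 362880.
Probability = 6883/362880 = 6883/362880.

6883/362880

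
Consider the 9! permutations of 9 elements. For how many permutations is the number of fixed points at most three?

# with exactly i fixed is C(9,i)·!(9-i); sum over i=0..3:
  i=0: C(9,0)·!9 = 1·133496 = 133496
  i=1: C(9,1)·!8 = 9·14833 = 133497
  i=2: C(9,2)·!7 = 36·1854 = 66744
  i=3: C(9,3)·!6 = 84·265 = 22260
Total = 355997.

355997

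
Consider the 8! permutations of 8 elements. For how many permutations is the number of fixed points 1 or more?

Sum C(8,i)·!(8-i) for i = 1..8:
  i=1: C(8,1)·!7 = 8·1854 = 14832
  i=2: C(8,2)·!6 = 28·265 = 7420
  i=3: C(8,3)·!5 = 56·44 = 2464
  i=4: C(8,4)·!4 = 70·9 = 630
  i=5: C(8,5)·!3 = 56·2 = 112
  i=6: C(8,6)·!2 = 28·1 = 28
  i=7: C(8,7)·!1 = 8·0 = 0
  i=8: C(8,8)·!0 = 1·1 = 1
Total = 25487.

25487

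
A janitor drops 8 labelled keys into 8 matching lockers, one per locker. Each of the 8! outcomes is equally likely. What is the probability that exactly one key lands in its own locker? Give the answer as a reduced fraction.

103/280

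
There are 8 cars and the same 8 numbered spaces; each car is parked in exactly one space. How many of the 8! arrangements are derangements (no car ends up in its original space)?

Recurrence: !8 = 8·!7 + (-1)^8.
!8 = 8·1854 + 1 = 14833

14833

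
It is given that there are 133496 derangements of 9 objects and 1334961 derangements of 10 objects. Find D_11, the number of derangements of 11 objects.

D_11 = (11-1)·(D_10 + D_9) = 10·(1334961 + 133496) = 10·1468457 = 14684570.

14684570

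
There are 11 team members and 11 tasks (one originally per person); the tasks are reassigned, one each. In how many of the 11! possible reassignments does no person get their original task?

Use !n = (n-1)(!(n-1) + !(n-2)).
!11 = 10·(1334961 + 133496) = 10·1468457 = 14684570

14684570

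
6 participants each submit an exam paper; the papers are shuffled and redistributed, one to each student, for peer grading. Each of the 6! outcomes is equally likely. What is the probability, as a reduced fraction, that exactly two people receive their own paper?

Favorable outcomes: C(6,2)·!4 = 15·9 = 135.
Total outcomes: 6! = 720.
Probability = 135/720 = 3/16.

3/16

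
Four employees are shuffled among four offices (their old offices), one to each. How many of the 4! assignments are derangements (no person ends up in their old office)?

The number of derangements of 4 is !4 = Σ_{k=0}^{4} (-1)^k·4!/k!
= 4! - 4!/1! + 4!/2! - 4!/3! + 4!/4!
= 24 - 24 + 12 - 4 + 1
= 9

9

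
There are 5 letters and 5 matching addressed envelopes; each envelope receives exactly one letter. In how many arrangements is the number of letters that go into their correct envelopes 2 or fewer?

Sum C(5,i)·!(5-i) for i = 0..2:
  i=0: C(5,0)·!5 = 1·44 = 44
  i=1: C(5,1)·!4 = 5·9 = 45
  i=2: C(5,2)·!3 = 10·2 = 20
Total = 109.

109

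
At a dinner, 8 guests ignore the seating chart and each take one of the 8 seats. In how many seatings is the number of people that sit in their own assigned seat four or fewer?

# with exactly i fixed is C(8,i)·!(8-i); sum over i=0..4:
  i=0: C(8,0)·!8 = 1·14833 = 14833
  i=1: C(8,1)·!7 = 8·1854 = 14832
  i=2: C(8,2)·!6 = 28·265 = 7420
  i=3: C(8,3)·!5 = 56·44 = 2464
  i=4: C(8,4)·!4 = 70·9 = 630
Total = 40179.

40179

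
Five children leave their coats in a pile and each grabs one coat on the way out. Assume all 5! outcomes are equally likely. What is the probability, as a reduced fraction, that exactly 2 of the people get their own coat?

1/6

Favorable outcomes: C(5,2)·!3 = 10·2 = 20.
Total outcomes: 5! = 120.
Probability = 20/120 = 1/6.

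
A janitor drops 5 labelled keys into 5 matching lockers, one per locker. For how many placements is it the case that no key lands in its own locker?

44

!5 = 5! · Σ_{k=0}^{5} (-1)^k/k!
= 5! - 5!/1! + 5!/2! - 5!/3! + 5!/4! - 5!/5!
= 120 - 120 + 60 - 20 + 5 - 1
= 44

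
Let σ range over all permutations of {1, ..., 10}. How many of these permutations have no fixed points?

By inclusion-exclusion, !10 = Σ (-1)^k · 10!/k! for k=0..10
= 10! - 10!/1! + 10!/2! - 10!/3! + 10!/4! - 10!/5! + 10!/6! - 10!/7! + 10!/8! - 10!/9! + 10!/10!
= 3628800 - 3628800 + 1814400 - 604800 + 151200 - 30240 + 5040 - 720 + 90 - 10 + 1
= 1334961

1334961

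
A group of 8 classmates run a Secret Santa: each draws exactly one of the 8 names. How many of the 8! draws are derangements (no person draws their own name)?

Recurrence: !8 = 8·!7 + (-1)^8.
!8 = 8·1854 + 1 = 14833

14833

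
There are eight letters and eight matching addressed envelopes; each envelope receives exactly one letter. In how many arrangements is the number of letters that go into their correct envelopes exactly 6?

28

Choose which 6 of the 8 are fixed: C(8,6) = 28.
The remaining 2 must be deranged: !2 = 1.
Total: 28 × 1 = 28.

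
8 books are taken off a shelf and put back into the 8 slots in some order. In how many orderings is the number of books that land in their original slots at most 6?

Sum C(8,i)·!(8-i) for i = 0..6:
  i=0: C(8,0)·!8 = 1·14833 = 14833
  i=1: C(8,1)·!7 = 8·1854 = 14832
  i=2: C(8,2)·!6 = 28·265 = 7420
  i=3: C(8,3)·!5 = 56·44 = 2464
  i=4: C(8,4)·!4 = 70·9 = 630
  i=5: C(8,5)·!3 = 56·2 = 112
  i=6: C(8,6)·!2 = 28·1 = 28
Total = 40319.

40319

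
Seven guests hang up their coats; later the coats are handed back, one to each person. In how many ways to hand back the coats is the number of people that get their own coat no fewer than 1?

3186

# with exactly i fixed is C(7,i)·!(7-i); sum over i=1..7:
  i=1: C(7,1)·!6 = 7·265 = 1855
  i=2: C(7,2)·!5 = 21·44 = 924
  i=3: C(7,3)·!4 = 35·9 = 315
  i=4: C(7,4)·!3 = 35·2 = 70
  i=5: C(7,5)·!2 = 21·1 = 21
  i=6: C(7,6)·!1 = 7·0 = 0
  i=7: C(7,7)·!0 = 1·1 = 1
Total = 3186.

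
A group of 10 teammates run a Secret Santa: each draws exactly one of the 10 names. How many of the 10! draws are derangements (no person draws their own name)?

1334961

Recurrence: !10 = 9·(!9 + !8).
!10 = 9·(133496 + 14833) = 9·148329 = 1334961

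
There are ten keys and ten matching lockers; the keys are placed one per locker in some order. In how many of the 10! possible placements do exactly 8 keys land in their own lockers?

45

Choose which 8 of the 10 are fixed: C(10,8) = 45.
The remaining 2 must be deranged: !2 = 1.
Total: 45 × 1 = 45.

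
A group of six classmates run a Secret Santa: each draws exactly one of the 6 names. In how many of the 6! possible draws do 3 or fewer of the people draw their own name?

704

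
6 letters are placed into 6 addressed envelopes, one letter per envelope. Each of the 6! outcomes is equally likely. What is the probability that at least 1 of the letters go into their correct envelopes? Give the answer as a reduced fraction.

91/144

Favorable outcomes: Σ_{i≥1} C(6,i)·!(6-i) = 6·44 + 15·9 + 20·2 + 15·1 + 6·0 + 1·1 = 455.
Total outcomes: 6! = 720.
Probability = 455/720 = 91/144.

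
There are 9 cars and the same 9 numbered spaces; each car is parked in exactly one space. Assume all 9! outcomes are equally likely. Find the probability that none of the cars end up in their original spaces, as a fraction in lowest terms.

Favorable outcomes: !9 = 133496.
Total outcomes: 9! = 362880.
Probability = 133496/362880 = 16687/45360.

16687/45360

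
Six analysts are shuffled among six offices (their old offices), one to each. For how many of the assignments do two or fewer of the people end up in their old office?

Sum C(6,i)·!(6-i) for i = 0..2:
  i=0: C(6,0)·!6 = 1·265 = 265
  i=1: C(6,1)·!5 = 6·44 = 264
  i=2: C(6,2)·!4 = 15·9 = 135
Total = 664.

664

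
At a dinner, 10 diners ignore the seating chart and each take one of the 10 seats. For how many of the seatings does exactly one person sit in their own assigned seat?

Pick the single fixed position: C(10,1) = 10 ways.
The remaining 9 must be deranged: !9 = 133496.
Total: 10 × 133496 = 1334960.

1334960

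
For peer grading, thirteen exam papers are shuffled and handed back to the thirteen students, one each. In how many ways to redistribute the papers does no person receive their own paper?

!13 is the nearest integer to 13!/e.
13! = 6227020800, and 6227020800/e ≈ 2290792932.07, so !13 = 2290792932.

2290792932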